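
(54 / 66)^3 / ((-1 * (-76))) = 729 / 101156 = 0.01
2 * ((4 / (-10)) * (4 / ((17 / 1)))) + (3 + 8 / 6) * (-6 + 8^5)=36201962 / 255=141968.48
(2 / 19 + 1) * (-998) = -1103.05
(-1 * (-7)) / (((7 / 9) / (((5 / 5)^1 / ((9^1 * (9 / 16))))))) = 16 / 9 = 1.78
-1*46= -46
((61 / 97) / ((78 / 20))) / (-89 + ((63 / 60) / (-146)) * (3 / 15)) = -8906000 / 4915709643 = -0.00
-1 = -1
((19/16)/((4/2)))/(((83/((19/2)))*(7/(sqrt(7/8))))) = 361*sqrt(14)/148736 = 0.01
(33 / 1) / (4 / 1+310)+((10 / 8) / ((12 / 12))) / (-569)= 36769 / 357332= 0.10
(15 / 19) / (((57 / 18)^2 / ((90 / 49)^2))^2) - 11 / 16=-136609063504289 / 228387487860784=-0.60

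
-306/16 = -153/8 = -19.12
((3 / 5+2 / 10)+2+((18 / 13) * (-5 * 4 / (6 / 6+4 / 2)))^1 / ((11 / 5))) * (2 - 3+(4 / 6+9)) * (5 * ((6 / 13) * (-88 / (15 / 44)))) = 1405184 / 195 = 7206.07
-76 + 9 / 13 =-979 / 13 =-75.31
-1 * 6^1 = -6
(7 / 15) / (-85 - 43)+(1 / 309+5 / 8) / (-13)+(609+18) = 1611808147 / 2570880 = 626.95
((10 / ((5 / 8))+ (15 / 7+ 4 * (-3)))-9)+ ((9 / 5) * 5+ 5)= 78 / 7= 11.14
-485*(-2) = 970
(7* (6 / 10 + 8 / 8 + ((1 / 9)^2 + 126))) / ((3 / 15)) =361781 / 81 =4466.43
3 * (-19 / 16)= -57 / 16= -3.56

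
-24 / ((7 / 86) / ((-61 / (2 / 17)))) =1070184 / 7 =152883.43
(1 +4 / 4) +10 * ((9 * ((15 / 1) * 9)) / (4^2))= 6091 / 8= 761.38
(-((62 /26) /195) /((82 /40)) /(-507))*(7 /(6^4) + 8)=321625 /3414638916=0.00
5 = 5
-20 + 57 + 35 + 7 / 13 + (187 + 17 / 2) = 268.04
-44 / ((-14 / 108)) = 2376 / 7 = 339.43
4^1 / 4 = 1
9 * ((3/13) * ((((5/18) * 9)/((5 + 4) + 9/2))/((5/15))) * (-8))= -120/13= -9.23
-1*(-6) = 6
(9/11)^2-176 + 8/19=-402117/2299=-174.91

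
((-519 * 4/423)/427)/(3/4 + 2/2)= -2768/421449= -0.01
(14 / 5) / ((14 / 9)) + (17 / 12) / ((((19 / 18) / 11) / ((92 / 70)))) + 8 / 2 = 3352 / 133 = 25.20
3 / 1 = 3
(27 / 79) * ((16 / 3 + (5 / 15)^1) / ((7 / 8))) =2.21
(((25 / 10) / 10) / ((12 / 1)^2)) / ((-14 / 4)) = -1 / 2016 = -0.00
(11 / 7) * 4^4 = 2816 / 7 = 402.29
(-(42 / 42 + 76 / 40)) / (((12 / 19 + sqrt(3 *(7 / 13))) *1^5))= 14326 / 9515-10469 *sqrt(273) / 57090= -1.52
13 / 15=0.87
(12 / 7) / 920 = 3 / 1610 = 0.00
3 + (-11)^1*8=-85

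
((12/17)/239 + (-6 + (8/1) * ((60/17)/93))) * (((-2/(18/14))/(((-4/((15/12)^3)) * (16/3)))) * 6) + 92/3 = 4991688487/193463808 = 25.80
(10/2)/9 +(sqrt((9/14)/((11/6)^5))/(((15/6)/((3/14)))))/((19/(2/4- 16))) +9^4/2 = 3281.04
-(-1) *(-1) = -1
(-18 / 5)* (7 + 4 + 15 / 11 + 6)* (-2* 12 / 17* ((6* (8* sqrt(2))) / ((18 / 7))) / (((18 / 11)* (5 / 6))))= 542976* sqrt(2) / 425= 1806.79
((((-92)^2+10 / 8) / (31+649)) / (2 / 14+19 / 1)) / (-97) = -237027 / 35354560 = -0.01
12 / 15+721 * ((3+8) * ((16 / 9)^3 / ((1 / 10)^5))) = 16242688002916 / 3645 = 4456155830.70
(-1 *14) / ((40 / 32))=-56 / 5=-11.20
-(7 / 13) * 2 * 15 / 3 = -70 / 13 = -5.38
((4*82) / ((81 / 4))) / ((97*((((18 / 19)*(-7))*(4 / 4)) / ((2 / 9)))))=-0.01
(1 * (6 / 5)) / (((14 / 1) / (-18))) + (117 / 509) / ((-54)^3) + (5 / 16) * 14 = 2.83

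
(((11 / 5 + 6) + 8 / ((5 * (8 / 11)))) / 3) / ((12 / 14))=182 / 45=4.04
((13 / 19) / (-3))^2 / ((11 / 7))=1183 / 35739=0.03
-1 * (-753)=753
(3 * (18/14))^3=19683/343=57.38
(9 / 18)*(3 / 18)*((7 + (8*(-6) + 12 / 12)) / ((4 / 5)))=-25 / 6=-4.17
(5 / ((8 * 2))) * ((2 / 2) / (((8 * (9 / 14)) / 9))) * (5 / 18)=175 / 1152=0.15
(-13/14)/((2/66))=-429/14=-30.64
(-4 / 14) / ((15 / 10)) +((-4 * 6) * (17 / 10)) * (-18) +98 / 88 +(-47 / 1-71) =2852033 / 4620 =617.32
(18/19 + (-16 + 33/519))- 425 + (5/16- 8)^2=-320509441/841472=-380.89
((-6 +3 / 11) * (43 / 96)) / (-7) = 129 / 352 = 0.37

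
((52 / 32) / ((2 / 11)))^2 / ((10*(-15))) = -0.53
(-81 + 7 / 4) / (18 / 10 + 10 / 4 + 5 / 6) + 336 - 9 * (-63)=273369 / 308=887.56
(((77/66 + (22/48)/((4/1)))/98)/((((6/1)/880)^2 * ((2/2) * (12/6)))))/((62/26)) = 1612325/27342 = 58.97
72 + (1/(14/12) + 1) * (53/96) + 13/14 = 49697/672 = 73.95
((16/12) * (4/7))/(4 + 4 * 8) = 0.02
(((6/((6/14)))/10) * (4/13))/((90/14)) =196/2925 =0.07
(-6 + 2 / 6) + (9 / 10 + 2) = -83 / 30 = -2.77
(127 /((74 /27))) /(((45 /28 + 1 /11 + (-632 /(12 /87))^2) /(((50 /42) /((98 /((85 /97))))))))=1781175 /75812217629561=0.00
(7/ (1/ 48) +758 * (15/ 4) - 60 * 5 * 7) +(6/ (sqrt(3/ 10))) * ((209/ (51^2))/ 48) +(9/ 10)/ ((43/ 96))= 209 * sqrt(30)/ 62424 +464619/ 430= 1080.53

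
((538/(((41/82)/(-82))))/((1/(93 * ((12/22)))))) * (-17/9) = 92996528/11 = 8454229.82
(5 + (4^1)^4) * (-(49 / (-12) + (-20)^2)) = -413337 / 4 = -103334.25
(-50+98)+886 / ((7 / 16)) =14512 / 7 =2073.14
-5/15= -1/3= -0.33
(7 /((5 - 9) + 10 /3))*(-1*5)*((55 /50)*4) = 231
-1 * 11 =-11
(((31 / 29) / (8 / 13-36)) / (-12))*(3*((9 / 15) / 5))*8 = 1209 / 166750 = 0.01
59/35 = 1.69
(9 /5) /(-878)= -9 /4390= -0.00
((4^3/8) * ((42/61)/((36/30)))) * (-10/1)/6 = -1400/183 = -7.65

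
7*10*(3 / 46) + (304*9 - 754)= 45691 / 23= 1986.57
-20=-20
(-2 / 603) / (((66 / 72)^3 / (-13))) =4992 / 89177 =0.06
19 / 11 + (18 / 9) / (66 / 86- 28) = 21303 / 12881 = 1.65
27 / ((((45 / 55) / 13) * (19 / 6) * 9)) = 286 / 19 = 15.05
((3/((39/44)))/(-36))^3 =-1331/1601613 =-0.00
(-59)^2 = 3481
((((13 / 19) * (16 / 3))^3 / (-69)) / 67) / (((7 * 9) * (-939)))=8998912 / 50647102217523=0.00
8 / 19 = 0.42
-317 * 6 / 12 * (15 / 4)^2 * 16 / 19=-71325 / 38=-1876.97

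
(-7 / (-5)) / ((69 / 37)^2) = 9583 / 23805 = 0.40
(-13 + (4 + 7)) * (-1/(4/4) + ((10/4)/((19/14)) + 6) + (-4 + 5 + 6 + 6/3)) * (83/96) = -24983/912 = -27.39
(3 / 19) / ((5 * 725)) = 3 / 68875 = 0.00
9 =9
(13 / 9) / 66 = 13 / 594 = 0.02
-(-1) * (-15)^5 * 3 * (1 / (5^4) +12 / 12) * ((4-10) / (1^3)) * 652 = 8926284240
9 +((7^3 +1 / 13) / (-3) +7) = -3836 / 39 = -98.36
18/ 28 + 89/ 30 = 379/ 105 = 3.61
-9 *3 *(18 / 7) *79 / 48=-6399 / 56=-114.27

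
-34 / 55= -0.62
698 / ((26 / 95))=33155 / 13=2550.38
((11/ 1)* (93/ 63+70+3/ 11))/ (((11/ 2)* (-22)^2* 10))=0.03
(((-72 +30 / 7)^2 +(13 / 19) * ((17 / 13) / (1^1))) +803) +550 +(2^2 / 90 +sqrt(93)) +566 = 6514.81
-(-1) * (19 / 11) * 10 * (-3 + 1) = -380 / 11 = -34.55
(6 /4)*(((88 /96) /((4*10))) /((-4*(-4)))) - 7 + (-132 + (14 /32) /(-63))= -6405341 /46080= -139.00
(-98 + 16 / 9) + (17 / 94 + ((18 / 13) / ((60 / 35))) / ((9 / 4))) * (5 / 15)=-352091 / 3666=-96.04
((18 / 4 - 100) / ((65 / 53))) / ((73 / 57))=-577011 / 9490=-60.80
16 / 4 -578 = -574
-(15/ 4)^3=-3375/ 64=-52.73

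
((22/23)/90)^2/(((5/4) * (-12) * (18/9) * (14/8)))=-242/112478625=-0.00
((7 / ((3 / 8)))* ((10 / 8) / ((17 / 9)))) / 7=30 / 17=1.76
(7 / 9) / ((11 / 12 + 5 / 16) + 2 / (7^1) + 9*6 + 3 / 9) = 784 / 56295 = 0.01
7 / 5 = 1.40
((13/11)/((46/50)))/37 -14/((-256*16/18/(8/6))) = 279781/2396416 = 0.12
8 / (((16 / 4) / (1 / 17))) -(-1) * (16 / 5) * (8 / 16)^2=78 / 85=0.92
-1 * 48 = -48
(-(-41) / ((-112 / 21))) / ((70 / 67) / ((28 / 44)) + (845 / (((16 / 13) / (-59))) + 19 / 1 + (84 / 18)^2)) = 0.00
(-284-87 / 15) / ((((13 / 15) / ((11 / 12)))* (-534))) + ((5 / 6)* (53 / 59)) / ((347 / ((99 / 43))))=0.58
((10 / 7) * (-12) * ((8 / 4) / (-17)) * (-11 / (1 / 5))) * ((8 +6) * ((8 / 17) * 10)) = -2112000 / 289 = -7307.96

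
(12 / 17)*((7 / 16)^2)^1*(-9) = -1323 / 1088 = -1.22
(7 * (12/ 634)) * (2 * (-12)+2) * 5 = -4620/ 317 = -14.57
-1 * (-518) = 518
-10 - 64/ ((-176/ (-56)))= -334/ 11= -30.36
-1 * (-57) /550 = 0.10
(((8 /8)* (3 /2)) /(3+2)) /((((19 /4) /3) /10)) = 1.89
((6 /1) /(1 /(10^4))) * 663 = 39780000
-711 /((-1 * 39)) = 237 /13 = 18.23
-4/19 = -0.21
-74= -74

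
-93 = -93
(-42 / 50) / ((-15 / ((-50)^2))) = 140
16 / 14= 1.14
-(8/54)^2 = -16/729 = -0.02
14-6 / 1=8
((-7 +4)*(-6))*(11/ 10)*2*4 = 792/ 5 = 158.40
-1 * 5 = -5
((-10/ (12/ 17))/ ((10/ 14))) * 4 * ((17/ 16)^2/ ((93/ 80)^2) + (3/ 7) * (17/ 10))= -16096433/ 129735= -124.07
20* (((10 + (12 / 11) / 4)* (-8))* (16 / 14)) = -144640 / 77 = -1878.44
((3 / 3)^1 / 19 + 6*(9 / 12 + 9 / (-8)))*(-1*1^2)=167 / 76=2.20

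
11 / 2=5.50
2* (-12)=-24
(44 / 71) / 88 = 1 / 142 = 0.01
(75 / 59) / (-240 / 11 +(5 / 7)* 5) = -1155 / 16579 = -0.07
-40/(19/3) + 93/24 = -371/152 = -2.44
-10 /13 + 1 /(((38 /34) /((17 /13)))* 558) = -105731 /137826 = -0.77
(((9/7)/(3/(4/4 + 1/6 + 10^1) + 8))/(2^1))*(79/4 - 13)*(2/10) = 16281/155120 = 0.10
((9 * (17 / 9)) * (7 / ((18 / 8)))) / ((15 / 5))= 476 / 27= 17.63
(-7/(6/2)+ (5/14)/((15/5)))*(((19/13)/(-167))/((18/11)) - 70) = 84805739/547092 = 155.01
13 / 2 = 6.50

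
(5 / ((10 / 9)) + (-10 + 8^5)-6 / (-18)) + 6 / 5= 982921 / 30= 32764.03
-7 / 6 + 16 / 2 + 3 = 59 / 6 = 9.83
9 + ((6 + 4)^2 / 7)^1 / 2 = 113 / 7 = 16.14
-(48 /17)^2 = -2304 /289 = -7.97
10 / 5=2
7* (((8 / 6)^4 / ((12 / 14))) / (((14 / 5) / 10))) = 22400 / 243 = 92.18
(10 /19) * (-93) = -48.95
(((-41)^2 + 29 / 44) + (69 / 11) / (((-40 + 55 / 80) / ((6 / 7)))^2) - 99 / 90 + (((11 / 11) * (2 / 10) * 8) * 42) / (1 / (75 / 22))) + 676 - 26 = 2559.65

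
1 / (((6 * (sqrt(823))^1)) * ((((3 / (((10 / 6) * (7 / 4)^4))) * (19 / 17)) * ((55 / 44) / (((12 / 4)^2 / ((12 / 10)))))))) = 204085 * sqrt(823) / 36027648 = 0.16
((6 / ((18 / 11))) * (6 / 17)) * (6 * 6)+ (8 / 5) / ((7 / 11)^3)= 1539296 / 29155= 52.80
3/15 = 0.20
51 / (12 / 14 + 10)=357 / 76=4.70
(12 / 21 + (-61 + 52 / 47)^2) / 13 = 55478411 / 201019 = 275.99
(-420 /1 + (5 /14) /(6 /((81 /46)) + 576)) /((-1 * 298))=91986585 /65266768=1.41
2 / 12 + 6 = 37 / 6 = 6.17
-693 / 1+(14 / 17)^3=-3401965 / 4913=-692.44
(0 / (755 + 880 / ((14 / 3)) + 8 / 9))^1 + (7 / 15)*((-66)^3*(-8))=5366592 / 5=1073318.40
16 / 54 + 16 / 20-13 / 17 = 0.33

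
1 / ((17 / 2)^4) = 16 / 83521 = 0.00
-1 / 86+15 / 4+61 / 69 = 54859 / 11868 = 4.62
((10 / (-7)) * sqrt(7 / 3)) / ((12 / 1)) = -5 * sqrt(21) / 126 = -0.18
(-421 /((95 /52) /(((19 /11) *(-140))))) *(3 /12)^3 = 38311 /44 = 870.70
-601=-601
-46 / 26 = -23 / 13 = -1.77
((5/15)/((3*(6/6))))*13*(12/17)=52/51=1.02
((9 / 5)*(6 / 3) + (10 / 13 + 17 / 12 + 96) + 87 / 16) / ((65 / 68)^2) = 96681193 / 823875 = 117.35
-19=-19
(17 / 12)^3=4913 / 1728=2.84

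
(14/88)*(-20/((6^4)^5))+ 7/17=281524199884848557/683701628291776512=0.41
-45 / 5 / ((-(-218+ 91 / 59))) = -59 / 1419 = -0.04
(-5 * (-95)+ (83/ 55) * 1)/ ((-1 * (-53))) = 26208/ 2915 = 8.99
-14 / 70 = -1 / 5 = -0.20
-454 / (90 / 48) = -3632 / 15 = -242.13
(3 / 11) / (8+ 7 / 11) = 3 / 95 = 0.03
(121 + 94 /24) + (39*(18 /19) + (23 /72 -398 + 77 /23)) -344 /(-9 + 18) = -8517019 /31464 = -270.69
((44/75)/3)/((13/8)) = 352/2925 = 0.12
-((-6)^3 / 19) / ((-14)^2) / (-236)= -27 / 109858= -0.00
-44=-44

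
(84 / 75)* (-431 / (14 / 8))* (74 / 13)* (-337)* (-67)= -11522154016 / 325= -35452781.59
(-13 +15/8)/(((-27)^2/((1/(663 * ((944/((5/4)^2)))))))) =-2225/58401368064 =-0.00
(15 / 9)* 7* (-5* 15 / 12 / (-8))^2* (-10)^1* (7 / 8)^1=-765625 / 12288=-62.31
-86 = -86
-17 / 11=-1.55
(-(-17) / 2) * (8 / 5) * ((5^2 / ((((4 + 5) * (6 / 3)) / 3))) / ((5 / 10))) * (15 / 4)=425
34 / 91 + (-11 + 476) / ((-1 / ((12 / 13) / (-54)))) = 2272 / 273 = 8.32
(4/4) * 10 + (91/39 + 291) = 910/3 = 303.33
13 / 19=0.68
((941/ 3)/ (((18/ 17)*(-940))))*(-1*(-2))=-15997/ 25380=-0.63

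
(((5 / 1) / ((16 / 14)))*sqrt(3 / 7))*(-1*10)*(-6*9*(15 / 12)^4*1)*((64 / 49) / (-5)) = -84375*sqrt(21) / 392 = -986.36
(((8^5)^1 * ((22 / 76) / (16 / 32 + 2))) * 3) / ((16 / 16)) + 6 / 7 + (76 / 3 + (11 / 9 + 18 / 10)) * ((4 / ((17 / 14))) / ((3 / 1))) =696824710 / 61047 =11414.56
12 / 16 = 3 / 4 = 0.75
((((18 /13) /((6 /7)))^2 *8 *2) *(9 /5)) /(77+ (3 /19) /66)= 8848224 /9066005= 0.98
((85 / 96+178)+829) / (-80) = -96757 / 7680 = -12.60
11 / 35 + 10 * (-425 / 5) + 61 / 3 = -87082 / 105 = -829.35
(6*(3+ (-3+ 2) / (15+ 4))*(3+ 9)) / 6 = 672 / 19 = 35.37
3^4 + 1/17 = 1378/17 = 81.06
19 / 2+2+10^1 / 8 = 51 / 4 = 12.75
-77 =-77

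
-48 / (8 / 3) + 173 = 155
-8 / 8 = -1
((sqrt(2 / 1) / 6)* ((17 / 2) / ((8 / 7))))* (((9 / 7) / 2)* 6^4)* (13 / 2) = 53703* sqrt(2) / 8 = 9493.44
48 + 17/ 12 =593/ 12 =49.42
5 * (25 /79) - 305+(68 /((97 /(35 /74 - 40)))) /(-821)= -70621402380 /232778951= -303.38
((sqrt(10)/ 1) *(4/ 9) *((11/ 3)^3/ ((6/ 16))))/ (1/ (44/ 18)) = 937024 *sqrt(10)/ 6561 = 451.63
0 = 0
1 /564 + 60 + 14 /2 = 37789 /564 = 67.00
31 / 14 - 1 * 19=-235 / 14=-16.79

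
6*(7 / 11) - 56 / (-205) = 4.09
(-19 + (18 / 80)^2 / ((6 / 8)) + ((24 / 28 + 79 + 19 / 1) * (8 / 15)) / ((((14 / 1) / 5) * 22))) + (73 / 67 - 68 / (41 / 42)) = -153948363127 / 1776759600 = -86.65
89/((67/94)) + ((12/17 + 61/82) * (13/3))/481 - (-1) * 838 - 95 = 8997453305/10367178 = 867.88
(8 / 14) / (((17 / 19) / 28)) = 304 / 17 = 17.88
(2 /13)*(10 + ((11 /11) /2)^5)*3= 4.63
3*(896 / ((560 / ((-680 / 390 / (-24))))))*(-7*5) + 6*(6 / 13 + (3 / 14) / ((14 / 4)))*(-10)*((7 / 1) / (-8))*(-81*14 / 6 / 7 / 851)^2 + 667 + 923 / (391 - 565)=100648930861 / 154959441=649.52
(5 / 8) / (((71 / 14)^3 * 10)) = 343 / 715822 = 0.00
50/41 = 1.22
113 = 113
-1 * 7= -7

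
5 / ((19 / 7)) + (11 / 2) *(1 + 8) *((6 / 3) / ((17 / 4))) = 8119 / 323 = 25.14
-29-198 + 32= -195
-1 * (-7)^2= -49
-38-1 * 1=-39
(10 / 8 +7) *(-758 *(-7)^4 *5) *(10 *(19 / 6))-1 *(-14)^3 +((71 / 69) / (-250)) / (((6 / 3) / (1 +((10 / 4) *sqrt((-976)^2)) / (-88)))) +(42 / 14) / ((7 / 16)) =-526278636455886 / 221375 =-2377317386.59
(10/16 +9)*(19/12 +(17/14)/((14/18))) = 20339/672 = 30.27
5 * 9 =45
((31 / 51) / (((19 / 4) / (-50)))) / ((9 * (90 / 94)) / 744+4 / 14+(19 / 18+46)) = -60704448 / 449261023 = -0.14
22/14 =11/7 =1.57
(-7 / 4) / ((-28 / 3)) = 3 / 16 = 0.19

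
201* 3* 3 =1809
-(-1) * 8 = 8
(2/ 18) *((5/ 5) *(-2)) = -2/ 9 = -0.22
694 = 694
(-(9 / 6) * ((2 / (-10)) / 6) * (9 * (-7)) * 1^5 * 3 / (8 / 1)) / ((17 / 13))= -2457 / 2720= -0.90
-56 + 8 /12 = -166 /3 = -55.33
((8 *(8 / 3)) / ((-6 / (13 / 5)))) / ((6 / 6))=-416 / 45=-9.24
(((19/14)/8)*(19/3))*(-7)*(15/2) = -56.41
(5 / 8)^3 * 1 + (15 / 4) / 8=365 / 512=0.71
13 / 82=0.16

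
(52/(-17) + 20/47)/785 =-2104/627215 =-0.00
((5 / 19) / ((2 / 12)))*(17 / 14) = 255 / 133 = 1.92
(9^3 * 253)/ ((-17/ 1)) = -184437/ 17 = -10849.24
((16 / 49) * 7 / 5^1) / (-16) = -1 / 35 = -0.03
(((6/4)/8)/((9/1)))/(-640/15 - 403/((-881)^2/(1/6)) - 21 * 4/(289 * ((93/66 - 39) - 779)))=-4029738653485/8252852652389176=-0.00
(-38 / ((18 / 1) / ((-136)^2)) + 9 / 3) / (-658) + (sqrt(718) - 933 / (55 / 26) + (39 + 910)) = sqrt(718) + 184769749 / 325710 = 594.08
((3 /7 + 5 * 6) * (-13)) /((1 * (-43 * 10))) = 2769 /3010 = 0.92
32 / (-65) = -32 / 65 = -0.49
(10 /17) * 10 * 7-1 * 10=530 /17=31.18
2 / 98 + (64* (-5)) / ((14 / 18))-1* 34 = -21825 / 49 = -445.41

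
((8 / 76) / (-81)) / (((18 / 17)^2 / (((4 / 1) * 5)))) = -2890 / 124659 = -0.02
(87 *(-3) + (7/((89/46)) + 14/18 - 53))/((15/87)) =-7191797/4005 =-1795.70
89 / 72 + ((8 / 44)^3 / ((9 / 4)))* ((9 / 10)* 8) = 601511 / 479160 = 1.26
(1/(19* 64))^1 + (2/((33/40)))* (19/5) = 369697/40128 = 9.21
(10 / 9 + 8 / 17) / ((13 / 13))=242 / 153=1.58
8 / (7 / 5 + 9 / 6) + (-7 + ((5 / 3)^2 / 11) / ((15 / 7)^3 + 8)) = -2560772 / 605781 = -4.23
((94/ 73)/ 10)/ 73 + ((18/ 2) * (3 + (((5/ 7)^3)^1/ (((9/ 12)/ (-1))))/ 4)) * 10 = 259.07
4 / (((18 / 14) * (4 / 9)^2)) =63 / 4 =15.75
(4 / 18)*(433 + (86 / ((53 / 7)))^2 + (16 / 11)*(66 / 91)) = 287862910 / 2300571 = 125.13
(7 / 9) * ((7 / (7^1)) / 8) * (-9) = -7 / 8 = -0.88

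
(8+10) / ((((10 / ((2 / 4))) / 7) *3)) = 21 / 10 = 2.10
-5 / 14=-0.36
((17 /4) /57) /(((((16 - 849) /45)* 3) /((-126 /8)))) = 45 /2128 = 0.02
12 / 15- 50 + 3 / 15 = -49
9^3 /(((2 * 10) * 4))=729 /80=9.11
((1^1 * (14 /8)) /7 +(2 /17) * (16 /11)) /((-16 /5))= -1575 /11968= -0.13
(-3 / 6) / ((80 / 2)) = -1 / 80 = -0.01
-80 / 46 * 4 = -160 / 23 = -6.96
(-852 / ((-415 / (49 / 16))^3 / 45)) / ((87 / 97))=7292237967 / 424494668800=0.02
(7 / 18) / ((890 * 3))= 0.00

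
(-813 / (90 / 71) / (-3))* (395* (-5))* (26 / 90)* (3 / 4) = -19760507 / 216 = -91483.83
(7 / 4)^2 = 49 / 16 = 3.06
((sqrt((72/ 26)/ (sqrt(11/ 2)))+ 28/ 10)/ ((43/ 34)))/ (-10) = -0.31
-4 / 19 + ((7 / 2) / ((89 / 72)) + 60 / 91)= 504772 / 153881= 3.28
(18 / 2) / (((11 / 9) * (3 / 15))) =405 / 11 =36.82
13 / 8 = 1.62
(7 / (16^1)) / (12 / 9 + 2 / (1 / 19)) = 21 / 1888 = 0.01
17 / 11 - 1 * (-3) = 50 / 11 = 4.55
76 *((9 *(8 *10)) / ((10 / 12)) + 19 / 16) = 65754.25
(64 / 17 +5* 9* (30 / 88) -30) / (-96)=8149 / 71808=0.11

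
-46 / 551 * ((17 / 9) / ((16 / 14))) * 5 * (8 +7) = -68425 / 6612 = -10.35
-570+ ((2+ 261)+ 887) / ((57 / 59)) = 35360 / 57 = 620.35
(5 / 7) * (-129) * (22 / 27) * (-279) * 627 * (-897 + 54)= -77502899430 / 7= -11071842775.71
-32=-32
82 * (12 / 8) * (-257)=-31611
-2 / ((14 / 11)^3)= -1331 / 1372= -0.97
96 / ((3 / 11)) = 352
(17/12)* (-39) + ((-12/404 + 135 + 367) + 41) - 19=189363/404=468.72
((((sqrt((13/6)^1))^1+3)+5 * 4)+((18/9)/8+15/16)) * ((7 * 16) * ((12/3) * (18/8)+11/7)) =592 * sqrt(78)/3+28638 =30380.80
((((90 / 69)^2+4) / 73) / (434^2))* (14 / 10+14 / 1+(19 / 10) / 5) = 297453 / 45460897825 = 0.00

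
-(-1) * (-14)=-14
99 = 99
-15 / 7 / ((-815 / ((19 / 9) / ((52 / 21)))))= 0.00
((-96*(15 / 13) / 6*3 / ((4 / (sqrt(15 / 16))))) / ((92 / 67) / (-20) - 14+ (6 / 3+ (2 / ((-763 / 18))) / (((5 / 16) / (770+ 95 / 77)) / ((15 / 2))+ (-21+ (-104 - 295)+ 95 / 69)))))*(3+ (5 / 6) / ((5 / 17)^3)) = 11286712326336083301*sqrt(15) / 1100618060457350786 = 39.72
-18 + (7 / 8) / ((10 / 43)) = -1139 / 80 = -14.24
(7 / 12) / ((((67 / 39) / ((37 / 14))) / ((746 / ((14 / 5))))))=897065 / 3752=239.09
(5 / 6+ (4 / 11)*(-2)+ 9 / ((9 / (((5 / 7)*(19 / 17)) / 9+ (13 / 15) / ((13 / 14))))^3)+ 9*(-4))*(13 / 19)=-127641266416204463 / 5199238335579750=-24.55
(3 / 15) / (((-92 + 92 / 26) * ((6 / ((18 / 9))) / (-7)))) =91 / 17250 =0.01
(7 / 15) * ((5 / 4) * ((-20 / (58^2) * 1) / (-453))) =35 / 4571676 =0.00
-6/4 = -1.50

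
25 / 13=1.92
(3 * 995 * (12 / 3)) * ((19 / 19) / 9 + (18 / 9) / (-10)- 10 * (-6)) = 2146016 / 3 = 715338.67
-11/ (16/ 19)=-209/ 16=-13.06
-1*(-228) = 228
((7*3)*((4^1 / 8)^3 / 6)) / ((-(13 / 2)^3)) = -7 / 4394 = -0.00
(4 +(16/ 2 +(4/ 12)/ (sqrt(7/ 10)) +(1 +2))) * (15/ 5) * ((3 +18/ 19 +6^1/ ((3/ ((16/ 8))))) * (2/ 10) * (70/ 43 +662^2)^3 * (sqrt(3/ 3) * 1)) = 1010497143945156943361528 * sqrt(70)/ 52872155 +9094474295506412490253752/ 1510633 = 6180210093864758544.94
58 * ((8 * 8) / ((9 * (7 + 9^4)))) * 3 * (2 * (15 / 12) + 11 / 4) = 812 / 821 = 0.99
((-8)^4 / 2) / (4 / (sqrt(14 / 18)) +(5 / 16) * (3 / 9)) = -3440640 / 331601 +56623104 * sqrt(7) / 331601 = 441.40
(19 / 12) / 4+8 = 403 / 48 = 8.40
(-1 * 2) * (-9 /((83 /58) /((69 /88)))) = 18009 /1826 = 9.86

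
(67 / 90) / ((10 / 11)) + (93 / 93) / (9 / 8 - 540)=352223 / 431100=0.82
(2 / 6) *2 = 2 / 3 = 0.67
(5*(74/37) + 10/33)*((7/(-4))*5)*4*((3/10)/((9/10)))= -11900/99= -120.20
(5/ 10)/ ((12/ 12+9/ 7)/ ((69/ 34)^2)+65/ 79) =2632833/ 7254878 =0.36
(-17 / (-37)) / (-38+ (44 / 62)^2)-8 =-10682401 / 1333258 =-8.01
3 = 3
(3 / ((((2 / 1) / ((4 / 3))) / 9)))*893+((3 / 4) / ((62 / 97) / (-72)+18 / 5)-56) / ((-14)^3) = 2765560016417 / 172051544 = 16074.02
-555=-555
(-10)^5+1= -99999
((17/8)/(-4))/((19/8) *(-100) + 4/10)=85/37936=0.00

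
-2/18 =-1/9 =-0.11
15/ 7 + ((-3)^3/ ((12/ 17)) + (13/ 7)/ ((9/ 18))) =-32.39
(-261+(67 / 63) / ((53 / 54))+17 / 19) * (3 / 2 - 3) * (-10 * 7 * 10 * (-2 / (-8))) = -68469150 / 1007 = -67993.20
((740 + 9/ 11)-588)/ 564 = 1681/ 6204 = 0.27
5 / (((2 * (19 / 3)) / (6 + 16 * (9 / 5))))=261 / 19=13.74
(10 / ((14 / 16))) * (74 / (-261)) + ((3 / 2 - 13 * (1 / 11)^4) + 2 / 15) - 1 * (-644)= 171834166451 / 267491070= 642.39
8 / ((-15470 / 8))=-32 / 7735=-0.00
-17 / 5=-3.40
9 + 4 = 13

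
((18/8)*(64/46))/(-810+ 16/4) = -36/9269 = -0.00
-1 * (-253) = 253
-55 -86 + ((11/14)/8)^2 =-1768583/12544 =-140.99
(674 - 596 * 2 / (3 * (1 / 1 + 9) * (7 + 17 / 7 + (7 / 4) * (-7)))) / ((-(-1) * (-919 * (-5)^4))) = -815378 / 680634375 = -0.00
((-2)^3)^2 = 64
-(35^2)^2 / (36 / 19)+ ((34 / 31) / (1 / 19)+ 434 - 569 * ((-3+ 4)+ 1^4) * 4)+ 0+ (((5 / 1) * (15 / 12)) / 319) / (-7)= -495971942689 / 623007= -796093.69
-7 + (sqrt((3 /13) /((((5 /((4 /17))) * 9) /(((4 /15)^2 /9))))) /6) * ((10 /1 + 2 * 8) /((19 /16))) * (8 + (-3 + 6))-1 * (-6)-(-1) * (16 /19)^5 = -1427523 /2476099 + 1408 * sqrt(3315) /654075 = -0.45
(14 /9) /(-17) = -14 /153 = -0.09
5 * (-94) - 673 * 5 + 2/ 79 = -302963/ 79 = -3834.97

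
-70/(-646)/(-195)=-7/12597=-0.00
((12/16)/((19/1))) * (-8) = -6/19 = -0.32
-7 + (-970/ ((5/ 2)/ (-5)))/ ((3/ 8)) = 15499/ 3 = 5166.33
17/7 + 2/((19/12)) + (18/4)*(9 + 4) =16543/266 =62.19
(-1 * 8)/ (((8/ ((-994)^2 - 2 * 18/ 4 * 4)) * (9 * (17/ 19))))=-18772000/ 153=-122692.81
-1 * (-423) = 423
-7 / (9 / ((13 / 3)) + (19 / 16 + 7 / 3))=-624 / 499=-1.25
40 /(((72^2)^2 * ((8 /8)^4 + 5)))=5 /20155392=0.00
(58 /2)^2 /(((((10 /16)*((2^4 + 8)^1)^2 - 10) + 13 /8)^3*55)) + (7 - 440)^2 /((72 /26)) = 3548093330809727 /52405683660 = 67704.36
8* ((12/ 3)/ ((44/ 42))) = 336/ 11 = 30.55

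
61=61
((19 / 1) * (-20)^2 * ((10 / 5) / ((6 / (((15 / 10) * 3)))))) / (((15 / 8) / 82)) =498560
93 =93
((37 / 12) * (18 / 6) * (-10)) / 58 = -185 / 116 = -1.59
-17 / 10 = -1.70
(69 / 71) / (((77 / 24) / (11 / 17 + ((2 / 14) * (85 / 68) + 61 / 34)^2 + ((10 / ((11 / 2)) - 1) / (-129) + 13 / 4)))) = 172642935915 / 73237604902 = 2.36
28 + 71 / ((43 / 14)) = 2198 / 43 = 51.12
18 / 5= 3.60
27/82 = 0.33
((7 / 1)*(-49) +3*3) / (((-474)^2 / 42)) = -0.06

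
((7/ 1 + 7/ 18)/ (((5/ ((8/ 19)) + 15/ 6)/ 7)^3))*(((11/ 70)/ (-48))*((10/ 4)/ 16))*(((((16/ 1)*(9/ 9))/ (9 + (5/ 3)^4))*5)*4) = -1720488/ 205926475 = -0.01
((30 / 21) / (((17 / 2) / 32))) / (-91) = -640 / 10829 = -0.06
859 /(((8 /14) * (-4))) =-6013 /16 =-375.81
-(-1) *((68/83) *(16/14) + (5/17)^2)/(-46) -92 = -30902723/335818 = -92.02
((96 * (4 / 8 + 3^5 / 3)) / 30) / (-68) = -326 / 85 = -3.84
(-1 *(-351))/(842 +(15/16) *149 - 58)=5616/14779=0.38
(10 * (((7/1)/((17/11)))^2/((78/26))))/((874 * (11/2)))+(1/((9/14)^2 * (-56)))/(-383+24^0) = 112068971/7815516012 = 0.01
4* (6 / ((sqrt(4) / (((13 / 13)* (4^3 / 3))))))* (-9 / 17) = -2304 / 17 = -135.53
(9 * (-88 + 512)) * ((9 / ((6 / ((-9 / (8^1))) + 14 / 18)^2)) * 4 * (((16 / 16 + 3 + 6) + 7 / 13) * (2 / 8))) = 17439.96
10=10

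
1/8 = 0.12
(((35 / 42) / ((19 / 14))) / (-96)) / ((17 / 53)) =-1855 / 93024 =-0.02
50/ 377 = 0.13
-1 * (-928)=928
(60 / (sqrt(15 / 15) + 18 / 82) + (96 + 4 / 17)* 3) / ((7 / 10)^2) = 574440 / 833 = 689.60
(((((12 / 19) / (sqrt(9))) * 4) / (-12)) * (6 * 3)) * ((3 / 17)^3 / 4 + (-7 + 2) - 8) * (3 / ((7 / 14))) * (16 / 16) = 9196164 / 93347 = 98.52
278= 278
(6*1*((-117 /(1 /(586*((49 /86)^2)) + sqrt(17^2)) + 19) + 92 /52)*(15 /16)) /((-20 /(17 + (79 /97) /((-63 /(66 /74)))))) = -76824897167353 /1157668040984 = -66.36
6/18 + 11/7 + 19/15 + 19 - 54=-1114/35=-31.83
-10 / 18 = -5 / 9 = -0.56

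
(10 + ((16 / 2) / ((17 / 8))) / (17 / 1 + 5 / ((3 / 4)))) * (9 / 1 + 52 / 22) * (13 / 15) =3985150 / 39831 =100.05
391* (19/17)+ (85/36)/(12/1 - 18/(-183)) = 11615401/26568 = 437.20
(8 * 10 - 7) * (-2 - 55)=-4161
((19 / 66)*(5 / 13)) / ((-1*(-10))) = 19 / 1716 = 0.01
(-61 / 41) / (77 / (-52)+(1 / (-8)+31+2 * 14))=-6344 / 244729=-0.03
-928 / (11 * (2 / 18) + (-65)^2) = -2088 / 9509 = -0.22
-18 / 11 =-1.64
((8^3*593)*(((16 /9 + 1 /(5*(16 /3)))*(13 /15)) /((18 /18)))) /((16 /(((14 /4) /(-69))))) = -70529641 /46575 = -1514.32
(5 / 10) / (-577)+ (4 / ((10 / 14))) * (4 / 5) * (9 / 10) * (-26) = -15122141 / 144250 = -104.83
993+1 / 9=8938 / 9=993.11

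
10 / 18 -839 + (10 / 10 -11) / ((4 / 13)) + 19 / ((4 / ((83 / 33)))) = -340163 / 396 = -859.00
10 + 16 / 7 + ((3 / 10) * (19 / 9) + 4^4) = 56473 / 210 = 268.92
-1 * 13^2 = -169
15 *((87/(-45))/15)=-29/15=-1.93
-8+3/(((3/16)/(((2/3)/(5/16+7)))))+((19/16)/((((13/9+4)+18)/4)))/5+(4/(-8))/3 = -9875969/1481220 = -6.67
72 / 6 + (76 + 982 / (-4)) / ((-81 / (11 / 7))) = 5779 / 378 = 15.29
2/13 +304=3954/13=304.15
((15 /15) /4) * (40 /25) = 2 /5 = 0.40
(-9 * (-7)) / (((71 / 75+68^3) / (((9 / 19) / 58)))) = 42525 / 25987883042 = 0.00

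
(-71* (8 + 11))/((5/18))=-24282/5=-4856.40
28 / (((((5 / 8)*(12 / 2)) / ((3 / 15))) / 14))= 1568 / 75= 20.91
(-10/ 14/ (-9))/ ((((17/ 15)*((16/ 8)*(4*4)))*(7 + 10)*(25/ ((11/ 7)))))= 11/ 1359456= 0.00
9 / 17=0.53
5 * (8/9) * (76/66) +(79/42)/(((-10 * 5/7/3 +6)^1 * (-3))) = 4.94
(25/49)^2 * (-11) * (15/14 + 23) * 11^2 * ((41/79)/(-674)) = 34106875/5311012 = 6.42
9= 9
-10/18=-5/9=-0.56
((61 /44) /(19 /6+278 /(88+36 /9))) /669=23 /68684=0.00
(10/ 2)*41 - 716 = -511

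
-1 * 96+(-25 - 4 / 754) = -45619 / 377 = -121.01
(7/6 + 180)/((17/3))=1087/34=31.97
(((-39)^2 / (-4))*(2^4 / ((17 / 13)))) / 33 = -26364 / 187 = -140.98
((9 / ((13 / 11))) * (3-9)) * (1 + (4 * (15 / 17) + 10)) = -11286 / 17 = -663.88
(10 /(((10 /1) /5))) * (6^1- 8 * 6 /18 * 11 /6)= 50 /9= 5.56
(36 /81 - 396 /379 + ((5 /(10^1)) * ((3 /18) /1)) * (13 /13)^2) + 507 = 6910453 /13644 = 506.48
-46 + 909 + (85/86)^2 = 6389973/7396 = 863.98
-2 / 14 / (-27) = 1 / 189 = 0.01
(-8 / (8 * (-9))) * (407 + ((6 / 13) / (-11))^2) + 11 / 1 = 10347230 / 184041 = 56.22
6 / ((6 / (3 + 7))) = 10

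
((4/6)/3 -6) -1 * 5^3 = -1177/9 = -130.78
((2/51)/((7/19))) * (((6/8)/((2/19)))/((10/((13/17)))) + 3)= 30533/80920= 0.38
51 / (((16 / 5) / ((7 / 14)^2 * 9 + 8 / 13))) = 37995 / 832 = 45.67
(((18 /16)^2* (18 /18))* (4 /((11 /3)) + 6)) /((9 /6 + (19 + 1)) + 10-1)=3159 /10736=0.29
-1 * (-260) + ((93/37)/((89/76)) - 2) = 856662/3293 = 260.15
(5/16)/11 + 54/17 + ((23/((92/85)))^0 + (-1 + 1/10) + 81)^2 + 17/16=123073627/18700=6581.48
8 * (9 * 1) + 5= 77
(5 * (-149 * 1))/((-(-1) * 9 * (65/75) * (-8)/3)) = 35.82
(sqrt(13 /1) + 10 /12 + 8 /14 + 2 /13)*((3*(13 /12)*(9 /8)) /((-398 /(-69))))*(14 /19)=176157 /241984 + 56511*sqrt(13) /120992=2.41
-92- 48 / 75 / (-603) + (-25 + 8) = -1643159 / 15075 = -109.00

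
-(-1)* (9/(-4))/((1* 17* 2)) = -0.07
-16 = -16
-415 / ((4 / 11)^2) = -50215 / 16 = -3138.44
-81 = -81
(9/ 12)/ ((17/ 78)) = 117/ 34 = 3.44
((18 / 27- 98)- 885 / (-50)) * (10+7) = -40613 / 30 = -1353.77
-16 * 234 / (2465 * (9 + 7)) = -0.09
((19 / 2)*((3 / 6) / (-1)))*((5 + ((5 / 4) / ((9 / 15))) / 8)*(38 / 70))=-36461 / 2688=-13.56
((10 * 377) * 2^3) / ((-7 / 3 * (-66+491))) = -18096 / 595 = -30.41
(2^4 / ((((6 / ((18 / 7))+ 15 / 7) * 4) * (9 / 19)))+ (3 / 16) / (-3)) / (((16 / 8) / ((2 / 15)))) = 823 / 6768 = 0.12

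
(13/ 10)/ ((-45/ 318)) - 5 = -14.19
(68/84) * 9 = 51/7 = 7.29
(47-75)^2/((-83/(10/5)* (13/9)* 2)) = -7056/1079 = -6.54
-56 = -56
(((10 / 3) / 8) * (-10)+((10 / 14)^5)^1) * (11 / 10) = -883135 / 201684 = -4.38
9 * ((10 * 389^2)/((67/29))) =394947810/67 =5894743.43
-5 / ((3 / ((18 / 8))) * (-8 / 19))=285 / 32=8.91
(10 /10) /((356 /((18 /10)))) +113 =201149 /1780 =113.01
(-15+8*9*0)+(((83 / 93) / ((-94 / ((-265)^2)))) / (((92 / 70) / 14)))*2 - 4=-1429935502 / 100533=-14223.54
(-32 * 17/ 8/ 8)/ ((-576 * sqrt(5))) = 17 * sqrt(5)/ 5760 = 0.01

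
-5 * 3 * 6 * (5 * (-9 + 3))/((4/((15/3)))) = 3375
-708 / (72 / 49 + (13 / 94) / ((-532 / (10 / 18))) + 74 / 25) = -55763920800 / 348858721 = -159.85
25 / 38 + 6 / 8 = 107 / 76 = 1.41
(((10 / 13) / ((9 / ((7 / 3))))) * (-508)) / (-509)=35560 / 178659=0.20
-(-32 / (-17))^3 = -6.67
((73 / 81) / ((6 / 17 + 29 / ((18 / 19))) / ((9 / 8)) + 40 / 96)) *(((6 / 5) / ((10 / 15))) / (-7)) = -44676 / 5386325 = -0.01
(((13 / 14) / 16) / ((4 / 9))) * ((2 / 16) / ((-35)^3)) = -117 / 307328000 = -0.00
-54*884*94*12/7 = -53846208/7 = -7692315.43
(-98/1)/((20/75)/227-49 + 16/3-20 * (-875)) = -333690/59438819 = -0.01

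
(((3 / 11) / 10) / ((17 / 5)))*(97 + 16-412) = -897 / 374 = -2.40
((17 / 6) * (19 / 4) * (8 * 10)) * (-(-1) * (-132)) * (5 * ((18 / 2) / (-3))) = 2131800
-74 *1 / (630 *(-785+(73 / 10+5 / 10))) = 37 / 244818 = 0.00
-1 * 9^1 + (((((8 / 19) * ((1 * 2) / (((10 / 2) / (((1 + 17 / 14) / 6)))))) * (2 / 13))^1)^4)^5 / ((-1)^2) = -170595494088145622253945745616950096591700592628149507224156686236879655063294232951407049 / 18955054898682846917105082846327788510189040794432974883321790044391577797031402587890625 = -9.00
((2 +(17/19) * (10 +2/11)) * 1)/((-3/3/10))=-23220/209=-111.10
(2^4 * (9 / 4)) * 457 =16452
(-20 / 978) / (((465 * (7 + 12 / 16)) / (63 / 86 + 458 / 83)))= -178468 / 5031529803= -0.00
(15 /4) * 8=30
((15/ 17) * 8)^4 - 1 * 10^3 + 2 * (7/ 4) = 248262647/ 167042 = 1486.23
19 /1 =19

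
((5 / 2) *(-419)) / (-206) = 2095 / 412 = 5.08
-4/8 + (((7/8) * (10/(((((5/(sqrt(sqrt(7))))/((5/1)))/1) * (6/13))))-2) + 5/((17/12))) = 35/34 + 455 * 7^(1/4)/24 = 31.87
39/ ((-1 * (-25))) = 39/ 25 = 1.56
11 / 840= 0.01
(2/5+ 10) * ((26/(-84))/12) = -169/630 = -0.27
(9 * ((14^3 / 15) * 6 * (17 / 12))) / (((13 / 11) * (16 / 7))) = 1346961 / 260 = 5180.62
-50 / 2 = -25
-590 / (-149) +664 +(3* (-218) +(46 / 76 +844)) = 4861195 / 5662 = 858.56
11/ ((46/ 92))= 22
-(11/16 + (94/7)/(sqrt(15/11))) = -94* sqrt(165)/105 - 11/16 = -12.19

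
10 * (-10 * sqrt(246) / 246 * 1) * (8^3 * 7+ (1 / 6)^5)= -696729625 * sqrt(246) / 478224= -22850.75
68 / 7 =9.71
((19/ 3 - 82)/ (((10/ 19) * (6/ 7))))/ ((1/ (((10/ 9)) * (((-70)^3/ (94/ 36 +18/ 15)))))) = 16772777.78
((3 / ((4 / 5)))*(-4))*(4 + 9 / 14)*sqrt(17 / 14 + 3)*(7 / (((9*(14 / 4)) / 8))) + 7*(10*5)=350 - 1300*sqrt(826) / 147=95.83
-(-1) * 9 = 9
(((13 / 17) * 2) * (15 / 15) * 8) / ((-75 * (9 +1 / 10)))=-32 / 1785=-0.02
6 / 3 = 2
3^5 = 243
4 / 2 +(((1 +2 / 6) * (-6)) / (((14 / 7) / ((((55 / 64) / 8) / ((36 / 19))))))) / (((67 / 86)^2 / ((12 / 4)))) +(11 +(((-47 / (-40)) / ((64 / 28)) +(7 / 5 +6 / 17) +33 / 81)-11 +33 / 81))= 522319949 / 131868864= 3.96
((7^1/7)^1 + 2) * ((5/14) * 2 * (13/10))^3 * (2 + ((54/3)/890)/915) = 255592389/53204200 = 4.80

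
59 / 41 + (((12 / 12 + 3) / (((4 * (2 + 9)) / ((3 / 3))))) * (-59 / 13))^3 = 164107674 / 119892487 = 1.37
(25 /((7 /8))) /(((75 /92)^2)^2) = 64.69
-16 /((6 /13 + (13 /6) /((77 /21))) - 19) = 4576 /5133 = 0.89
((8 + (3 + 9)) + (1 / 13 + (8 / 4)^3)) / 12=365 / 156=2.34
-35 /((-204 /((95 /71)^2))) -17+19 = 2372603 /1028364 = 2.31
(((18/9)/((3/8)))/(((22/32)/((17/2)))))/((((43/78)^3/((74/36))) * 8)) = 88442432/874577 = 101.13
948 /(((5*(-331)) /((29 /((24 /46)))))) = -31.84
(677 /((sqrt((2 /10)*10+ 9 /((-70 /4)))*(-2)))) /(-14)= 677*sqrt(455) /728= 19.84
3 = 3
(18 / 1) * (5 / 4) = 22.50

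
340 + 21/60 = 6807/20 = 340.35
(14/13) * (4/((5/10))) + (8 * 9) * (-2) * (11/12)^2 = -1461/13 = -112.38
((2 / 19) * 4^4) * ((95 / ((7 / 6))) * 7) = 15360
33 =33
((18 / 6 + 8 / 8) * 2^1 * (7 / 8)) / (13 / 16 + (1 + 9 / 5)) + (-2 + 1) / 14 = 7551 / 4046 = 1.87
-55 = -55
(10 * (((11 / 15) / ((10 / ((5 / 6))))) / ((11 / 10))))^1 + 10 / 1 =95 / 9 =10.56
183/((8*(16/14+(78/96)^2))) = 13664/1077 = 12.69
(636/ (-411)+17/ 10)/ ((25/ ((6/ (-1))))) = -627/ 17125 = -0.04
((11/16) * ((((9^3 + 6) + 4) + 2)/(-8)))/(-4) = 8151/512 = 15.92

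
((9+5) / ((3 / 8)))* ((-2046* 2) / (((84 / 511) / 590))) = -1644929440 / 3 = -548309813.33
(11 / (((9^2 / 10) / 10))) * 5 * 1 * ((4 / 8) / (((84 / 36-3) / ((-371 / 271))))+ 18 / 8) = 1628000 / 7317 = 222.50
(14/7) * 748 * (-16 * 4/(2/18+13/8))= -6893568/125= -55148.54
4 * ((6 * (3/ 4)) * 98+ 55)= 1984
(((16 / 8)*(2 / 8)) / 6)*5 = 5 / 12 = 0.42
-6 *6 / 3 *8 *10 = -960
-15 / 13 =-1.15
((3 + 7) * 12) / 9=13.33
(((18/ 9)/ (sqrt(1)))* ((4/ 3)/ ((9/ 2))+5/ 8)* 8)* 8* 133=423472/ 27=15684.15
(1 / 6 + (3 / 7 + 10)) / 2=5.30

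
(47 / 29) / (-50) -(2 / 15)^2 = -131 / 2610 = -0.05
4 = 4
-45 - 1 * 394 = -439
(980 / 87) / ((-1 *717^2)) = -980 / 44725743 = -0.00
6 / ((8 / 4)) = 3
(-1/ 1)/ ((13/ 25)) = -25/ 13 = -1.92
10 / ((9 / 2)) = 20 / 9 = 2.22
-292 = -292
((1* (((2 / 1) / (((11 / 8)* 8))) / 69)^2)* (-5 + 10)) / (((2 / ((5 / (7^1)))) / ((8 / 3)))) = 400 / 12097701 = 0.00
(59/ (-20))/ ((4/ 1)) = -59/ 80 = -0.74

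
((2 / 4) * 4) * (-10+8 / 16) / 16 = -19 / 16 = -1.19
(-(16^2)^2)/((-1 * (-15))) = -65536/15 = -4369.07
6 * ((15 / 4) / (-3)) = -15 / 2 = -7.50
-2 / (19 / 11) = -22 / 19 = -1.16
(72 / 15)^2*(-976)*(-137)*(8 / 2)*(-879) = -270795681792 / 25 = -10831827271.68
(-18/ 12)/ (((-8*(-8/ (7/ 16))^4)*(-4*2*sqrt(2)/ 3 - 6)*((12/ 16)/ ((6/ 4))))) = -3969/ 4294967296 +441*sqrt(2)/ 1073741824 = -0.00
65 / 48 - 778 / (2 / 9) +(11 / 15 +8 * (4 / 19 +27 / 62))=-164625237 / 47120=-3493.74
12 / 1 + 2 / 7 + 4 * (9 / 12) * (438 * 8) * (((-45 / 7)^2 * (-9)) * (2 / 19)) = -383150962 / 931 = -411547.76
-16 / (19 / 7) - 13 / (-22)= -2217 / 418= -5.30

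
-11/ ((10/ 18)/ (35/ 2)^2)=-6063.75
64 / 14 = 32 / 7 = 4.57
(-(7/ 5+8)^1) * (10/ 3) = -94/ 3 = -31.33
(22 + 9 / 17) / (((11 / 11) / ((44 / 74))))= 8426 / 629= 13.40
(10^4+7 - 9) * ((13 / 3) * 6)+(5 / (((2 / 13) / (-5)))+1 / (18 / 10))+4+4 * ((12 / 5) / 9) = 23381201 / 90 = 259791.12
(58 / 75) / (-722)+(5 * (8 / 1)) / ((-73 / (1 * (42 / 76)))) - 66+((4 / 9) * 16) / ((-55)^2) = -47568725429 / 717460425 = -66.30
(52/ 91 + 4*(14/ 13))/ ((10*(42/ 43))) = 1591/ 3185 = 0.50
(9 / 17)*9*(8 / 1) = 648 / 17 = 38.12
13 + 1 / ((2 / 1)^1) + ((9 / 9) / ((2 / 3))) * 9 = 27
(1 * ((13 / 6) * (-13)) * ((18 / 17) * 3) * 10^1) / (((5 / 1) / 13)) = -39546 / 17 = -2326.24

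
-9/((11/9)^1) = -81/11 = -7.36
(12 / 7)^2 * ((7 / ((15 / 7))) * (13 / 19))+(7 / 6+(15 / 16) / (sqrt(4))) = 8.20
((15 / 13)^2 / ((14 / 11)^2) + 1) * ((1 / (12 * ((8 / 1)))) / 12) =60349 / 38158848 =0.00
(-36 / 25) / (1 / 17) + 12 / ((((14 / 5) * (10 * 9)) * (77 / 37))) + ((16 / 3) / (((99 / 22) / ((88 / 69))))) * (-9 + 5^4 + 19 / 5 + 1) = 22942658821 / 25103925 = 913.91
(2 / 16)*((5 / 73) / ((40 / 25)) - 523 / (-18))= 152941 / 42048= 3.64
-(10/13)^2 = -100/169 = -0.59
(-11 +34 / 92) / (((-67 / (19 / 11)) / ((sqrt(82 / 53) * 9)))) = 83619 * sqrt(4346) / 1796806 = 3.07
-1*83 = -83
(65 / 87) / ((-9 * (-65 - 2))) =0.00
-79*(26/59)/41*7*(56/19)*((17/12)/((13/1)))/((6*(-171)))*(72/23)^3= 606477312/10624942253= 0.06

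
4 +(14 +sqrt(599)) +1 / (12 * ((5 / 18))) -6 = 36.77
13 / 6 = 2.17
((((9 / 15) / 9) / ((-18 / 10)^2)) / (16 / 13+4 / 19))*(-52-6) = -0.83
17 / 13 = 1.31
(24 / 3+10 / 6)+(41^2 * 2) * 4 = 40373 / 3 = 13457.67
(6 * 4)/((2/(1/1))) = 12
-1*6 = -6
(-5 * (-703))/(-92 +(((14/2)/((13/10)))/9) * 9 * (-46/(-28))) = -45695/1081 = -42.27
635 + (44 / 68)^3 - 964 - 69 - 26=-2081781 / 4913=-423.73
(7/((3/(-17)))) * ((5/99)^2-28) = 32653957/29403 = 1110.57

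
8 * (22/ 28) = 44/ 7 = 6.29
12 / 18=2 / 3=0.67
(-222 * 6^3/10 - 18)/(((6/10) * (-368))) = 4011/184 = 21.80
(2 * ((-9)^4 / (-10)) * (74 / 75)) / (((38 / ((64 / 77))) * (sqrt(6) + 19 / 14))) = 10357632 / 1120625 -145006848 * sqrt(6) / 21291875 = -7.44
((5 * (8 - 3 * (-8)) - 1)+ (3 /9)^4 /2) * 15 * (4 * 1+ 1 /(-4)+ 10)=32795.02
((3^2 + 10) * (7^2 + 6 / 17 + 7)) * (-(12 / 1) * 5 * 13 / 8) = -104393.82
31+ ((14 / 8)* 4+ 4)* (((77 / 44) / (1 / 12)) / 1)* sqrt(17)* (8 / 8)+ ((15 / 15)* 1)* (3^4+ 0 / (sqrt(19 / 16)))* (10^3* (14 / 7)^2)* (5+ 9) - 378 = 231* sqrt(17)+ 4535653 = 4536605.44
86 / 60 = 43 / 30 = 1.43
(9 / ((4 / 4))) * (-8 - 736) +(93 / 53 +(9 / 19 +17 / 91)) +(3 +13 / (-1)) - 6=-614846221 / 91637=-6709.58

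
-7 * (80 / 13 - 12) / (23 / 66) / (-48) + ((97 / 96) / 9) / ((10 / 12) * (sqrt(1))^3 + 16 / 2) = -5553805 / 2281968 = -2.43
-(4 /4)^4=-1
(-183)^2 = 33489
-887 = -887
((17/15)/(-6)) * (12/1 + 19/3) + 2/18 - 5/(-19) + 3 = -91/1026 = -0.09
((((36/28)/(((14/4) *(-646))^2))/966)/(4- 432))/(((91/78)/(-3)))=27/17261035659532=0.00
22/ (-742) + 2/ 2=360/ 371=0.97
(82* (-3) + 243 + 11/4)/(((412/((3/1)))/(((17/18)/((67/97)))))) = -1649/662496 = -0.00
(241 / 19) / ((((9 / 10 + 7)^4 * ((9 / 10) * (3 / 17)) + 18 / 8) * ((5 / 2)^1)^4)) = 10488320 / 20054066553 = 0.00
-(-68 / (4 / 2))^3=39304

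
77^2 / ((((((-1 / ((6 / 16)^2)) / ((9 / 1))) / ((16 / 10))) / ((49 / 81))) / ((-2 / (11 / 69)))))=91117.95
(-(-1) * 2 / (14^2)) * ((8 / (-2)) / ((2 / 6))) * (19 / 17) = -114 / 833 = -0.14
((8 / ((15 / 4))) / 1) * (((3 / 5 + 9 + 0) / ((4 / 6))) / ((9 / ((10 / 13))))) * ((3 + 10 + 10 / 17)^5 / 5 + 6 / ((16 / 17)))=243282.30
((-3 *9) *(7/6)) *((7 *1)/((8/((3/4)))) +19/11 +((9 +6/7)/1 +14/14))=-293625/704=-417.08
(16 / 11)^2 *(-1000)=-256000 / 121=-2115.70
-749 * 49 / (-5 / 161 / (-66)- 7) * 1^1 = 389984826 / 74377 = 5243.35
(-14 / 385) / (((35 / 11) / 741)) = -1482 / 175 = -8.47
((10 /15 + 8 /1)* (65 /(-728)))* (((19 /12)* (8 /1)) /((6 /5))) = -6175 /756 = -8.17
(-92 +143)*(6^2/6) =306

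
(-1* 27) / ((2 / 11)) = -297 / 2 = -148.50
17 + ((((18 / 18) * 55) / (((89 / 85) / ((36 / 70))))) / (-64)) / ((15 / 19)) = 328253 / 19936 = 16.47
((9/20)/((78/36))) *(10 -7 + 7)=27/13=2.08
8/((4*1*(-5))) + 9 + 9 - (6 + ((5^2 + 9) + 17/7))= -869/35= -24.83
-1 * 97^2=-9409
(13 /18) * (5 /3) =65 /54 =1.20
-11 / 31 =-0.35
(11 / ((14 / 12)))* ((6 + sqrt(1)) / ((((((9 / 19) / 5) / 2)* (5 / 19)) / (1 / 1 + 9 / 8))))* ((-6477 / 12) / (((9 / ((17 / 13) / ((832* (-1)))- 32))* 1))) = 50447475540077 / 2336256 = 21593299.51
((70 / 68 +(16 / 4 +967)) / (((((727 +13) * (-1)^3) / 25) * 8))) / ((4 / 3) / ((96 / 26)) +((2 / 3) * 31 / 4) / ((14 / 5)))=-10410435 / 5595584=-1.86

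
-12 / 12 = -1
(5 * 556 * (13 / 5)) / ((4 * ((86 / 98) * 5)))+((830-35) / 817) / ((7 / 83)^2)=109817308 / 200165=548.63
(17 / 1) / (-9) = -17 / 9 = -1.89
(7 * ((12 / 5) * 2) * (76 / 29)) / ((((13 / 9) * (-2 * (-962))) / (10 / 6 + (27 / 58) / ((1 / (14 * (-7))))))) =-36618624 / 26293865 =-1.39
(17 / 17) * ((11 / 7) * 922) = 1448.86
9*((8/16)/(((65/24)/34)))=3672/65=56.49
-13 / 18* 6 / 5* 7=-91 / 15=-6.07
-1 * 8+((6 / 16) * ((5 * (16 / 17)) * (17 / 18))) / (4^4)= -6139 / 768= -7.99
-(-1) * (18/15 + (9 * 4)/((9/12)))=246/5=49.20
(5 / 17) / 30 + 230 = 23461 / 102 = 230.01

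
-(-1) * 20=20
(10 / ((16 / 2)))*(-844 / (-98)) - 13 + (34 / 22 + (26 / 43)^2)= -645079 / 1993222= -0.32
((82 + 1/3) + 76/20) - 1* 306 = -3298/15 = -219.87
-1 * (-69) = 69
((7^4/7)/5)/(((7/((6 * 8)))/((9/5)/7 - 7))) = -79296/25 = -3171.84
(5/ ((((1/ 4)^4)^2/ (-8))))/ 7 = -2621440/ 7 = -374491.43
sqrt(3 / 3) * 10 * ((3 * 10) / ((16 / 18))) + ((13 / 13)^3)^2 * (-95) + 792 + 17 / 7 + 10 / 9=130793 / 126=1038.04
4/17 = 0.24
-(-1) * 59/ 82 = 59/ 82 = 0.72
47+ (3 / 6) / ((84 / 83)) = 7979 / 168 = 47.49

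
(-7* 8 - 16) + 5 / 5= -71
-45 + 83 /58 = -43.57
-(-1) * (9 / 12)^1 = 0.75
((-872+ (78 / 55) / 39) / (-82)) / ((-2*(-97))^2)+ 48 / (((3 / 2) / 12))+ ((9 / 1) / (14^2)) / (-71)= 56689842659883 / 147629938610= 384.00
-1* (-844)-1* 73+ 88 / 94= 36281 / 47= 771.94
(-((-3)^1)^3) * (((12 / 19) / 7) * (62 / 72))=279 / 133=2.10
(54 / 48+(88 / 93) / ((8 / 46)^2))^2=581436769 / 553536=1050.40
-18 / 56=-9 / 28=-0.32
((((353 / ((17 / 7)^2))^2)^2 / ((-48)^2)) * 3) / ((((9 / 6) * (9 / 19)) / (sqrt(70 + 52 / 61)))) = 1700735365460041939 * sqrt(263642) / 4411803842045568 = 197937.39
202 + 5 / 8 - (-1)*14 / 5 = 8217 / 40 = 205.42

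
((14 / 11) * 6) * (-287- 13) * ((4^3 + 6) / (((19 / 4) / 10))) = -70560000 / 209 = -337607.66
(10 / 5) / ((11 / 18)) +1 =47 / 11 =4.27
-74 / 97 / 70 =-37 / 3395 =-0.01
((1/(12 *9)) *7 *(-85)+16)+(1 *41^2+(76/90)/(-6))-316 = 27507/20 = 1375.35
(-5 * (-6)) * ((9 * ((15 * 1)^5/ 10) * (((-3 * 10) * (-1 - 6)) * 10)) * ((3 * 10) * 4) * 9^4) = 33899292787500000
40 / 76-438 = -8312 / 19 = -437.47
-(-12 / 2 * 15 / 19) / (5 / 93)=1674 / 19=88.11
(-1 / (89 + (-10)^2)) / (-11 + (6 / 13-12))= 13 / 55377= 0.00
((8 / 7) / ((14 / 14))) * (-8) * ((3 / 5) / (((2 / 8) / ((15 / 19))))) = -17.32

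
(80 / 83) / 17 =80 / 1411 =0.06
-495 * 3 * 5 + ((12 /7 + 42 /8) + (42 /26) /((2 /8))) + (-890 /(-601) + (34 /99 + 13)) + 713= -144754221935 /21657636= -6683.75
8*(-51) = -408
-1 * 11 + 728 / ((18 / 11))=3905 / 9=433.89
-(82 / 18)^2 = -1681 / 81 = -20.75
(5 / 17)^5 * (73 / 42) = 228125 / 59633994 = 0.00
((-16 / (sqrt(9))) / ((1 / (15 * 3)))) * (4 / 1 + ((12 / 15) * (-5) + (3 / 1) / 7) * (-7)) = -6960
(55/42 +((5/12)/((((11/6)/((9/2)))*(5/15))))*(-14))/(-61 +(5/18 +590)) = -57720/733579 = -0.08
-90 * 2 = -180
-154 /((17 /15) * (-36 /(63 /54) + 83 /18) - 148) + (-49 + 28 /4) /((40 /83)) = -579720477 /6718780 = -86.28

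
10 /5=2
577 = 577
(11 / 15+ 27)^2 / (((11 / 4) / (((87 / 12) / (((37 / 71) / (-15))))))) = -356322304 / 6105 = -58365.65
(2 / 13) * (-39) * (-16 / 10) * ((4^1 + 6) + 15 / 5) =624 / 5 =124.80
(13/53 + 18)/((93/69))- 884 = -1430171/1643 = -870.46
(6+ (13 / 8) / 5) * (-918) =-116127 / 20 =-5806.35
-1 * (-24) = 24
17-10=7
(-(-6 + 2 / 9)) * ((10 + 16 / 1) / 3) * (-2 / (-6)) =16.69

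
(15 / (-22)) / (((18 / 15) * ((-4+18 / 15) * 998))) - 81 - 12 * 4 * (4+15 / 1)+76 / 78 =-23784754277 / 23975952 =-992.03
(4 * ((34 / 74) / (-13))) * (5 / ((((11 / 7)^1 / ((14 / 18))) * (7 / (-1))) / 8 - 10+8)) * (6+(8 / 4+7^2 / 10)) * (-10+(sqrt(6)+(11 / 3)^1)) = -1555568 / 101491+245616 * sqrt(6) / 101491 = -9.40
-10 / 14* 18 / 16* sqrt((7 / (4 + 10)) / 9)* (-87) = 1305* sqrt(2) / 112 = 16.48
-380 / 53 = -7.17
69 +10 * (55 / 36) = 1517 / 18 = 84.28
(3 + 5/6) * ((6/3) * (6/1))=46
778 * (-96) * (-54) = 4033152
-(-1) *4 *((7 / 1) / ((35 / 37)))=148 / 5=29.60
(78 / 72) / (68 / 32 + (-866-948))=-2 / 3345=-0.00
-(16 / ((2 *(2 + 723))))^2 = -64 / 525625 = -0.00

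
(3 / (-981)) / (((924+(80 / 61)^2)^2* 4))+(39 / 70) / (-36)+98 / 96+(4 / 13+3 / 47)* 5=950193461052934449059 / 331891096338156089280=2.86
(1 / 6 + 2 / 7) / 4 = 19 / 168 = 0.11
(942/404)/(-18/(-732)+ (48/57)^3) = 197065929/52549189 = 3.75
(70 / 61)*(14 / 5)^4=537824 / 7625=70.53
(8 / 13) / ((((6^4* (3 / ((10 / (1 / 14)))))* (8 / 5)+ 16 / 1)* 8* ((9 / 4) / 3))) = 175 / 103116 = 0.00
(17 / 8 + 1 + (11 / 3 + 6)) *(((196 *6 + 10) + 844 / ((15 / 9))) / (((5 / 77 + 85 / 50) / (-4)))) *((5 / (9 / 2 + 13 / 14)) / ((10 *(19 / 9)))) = -700116263 / 327066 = -2140.60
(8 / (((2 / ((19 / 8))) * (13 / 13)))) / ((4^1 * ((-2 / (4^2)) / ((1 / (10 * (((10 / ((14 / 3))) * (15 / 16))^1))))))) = -1064 / 1125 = -0.95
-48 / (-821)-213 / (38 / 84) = -7343754 / 15599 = -470.78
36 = 36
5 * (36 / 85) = 36 / 17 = 2.12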